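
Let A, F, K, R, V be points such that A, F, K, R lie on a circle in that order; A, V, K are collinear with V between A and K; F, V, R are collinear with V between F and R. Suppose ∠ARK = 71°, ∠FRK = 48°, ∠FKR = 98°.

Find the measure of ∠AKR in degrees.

1. ∠KFR = 34°  [△FKR]
2. ∠KAR = 34°  [same arc KR]
3. ∠AKR = 75°  [△AKR]

∠AKR = 75°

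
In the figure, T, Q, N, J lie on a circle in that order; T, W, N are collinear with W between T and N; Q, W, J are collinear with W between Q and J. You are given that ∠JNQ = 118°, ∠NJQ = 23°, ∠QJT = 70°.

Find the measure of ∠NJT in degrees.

1. ∠JTQ = 62°  [cyclic TQNJ, opposite ∠T+∠N]
2. ∠JQN = 39°  [△QNJ]
3. ∠JQT = 48°  [△TQJ]
4. ∠JTN = 39°  [same arc NJ]
5. ∠JNT = 48°  [same arc TJ]
6. ∠NJT = 93°  [△TNJ]

∠NJT = 93°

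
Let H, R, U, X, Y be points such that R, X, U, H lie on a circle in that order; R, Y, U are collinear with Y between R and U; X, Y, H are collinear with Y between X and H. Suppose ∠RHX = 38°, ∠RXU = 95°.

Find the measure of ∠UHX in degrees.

∠UHX = 47°

1. ∠RUX = 38°  [same arc RX]
2. ∠URX = 47°  [△RXU]
3. ∠UHX = 47°  [same arc XU]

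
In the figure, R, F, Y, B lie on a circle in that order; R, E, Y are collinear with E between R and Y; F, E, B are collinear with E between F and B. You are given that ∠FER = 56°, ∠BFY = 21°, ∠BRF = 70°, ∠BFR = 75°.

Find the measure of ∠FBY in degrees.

∠FBY = 49°

1. ∠BEY = 56°  [vertical angles at E]
2. ∠BYR = 75°  [same arc RB]
3. ∠FBY = 49°  [△YEB]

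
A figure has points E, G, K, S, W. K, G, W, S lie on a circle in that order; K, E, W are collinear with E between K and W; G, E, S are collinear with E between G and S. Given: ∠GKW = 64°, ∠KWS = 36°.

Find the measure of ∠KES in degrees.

1. ∠GSW = 64°  [same arc GW]
2. ∠SEW = 80°  [△WES]
3. ∠KES = 100°  [linear pair at E on KW]

∠KES = 100°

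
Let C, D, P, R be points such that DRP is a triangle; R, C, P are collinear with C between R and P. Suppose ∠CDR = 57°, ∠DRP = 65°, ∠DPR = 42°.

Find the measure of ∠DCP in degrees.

∠DCP = 122°

1. ∠CRD = 65°  [C on ray RP]
2. ∠DCR = 58°  [△DRC]
3. ∠DCP = 122°  [linear pair at C on RP]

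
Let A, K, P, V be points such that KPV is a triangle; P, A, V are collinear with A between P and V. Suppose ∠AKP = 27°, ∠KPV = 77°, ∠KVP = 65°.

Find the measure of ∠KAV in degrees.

∠KAV = 104°

1. ∠APK = 77°  [A on ray PV]
2. ∠KAP = 76°  [△KPA]
3. ∠KAV = 104°  [linear pair at A on PV]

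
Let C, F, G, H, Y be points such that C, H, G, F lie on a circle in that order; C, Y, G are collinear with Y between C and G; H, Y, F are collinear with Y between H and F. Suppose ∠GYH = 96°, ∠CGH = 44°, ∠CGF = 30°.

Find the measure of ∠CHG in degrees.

∠CHG = 70°

1. ∠CYH = 84°  [linear pair at Y on CG]
2. ∠CHF = 30°  [same arc CF]
3. ∠GCH = 66°  [△CYH]
4. ∠CHG = 70°  [△CHG]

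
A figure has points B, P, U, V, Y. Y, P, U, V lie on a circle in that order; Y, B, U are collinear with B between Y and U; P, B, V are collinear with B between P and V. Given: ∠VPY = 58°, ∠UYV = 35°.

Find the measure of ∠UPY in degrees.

1. ∠VUY = 58°  [same arc YV]
2. ∠UVY = 87°  [△YUV]
3. ∠UPY = 93°  [cyclic YPUV, opposite ∠P+∠V]

∠UPY = 93°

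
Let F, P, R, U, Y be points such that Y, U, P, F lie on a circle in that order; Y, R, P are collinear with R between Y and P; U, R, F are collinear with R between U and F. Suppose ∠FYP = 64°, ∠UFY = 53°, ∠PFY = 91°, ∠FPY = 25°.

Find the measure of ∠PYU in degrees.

∠PYU = 38°

1. ∠UPY = 53°  [same arc YU]
2. ∠PUY = 89°  [cyclic YUPF, opposite ∠U+∠F]
3. ∠PYU = 38°  [△YUP]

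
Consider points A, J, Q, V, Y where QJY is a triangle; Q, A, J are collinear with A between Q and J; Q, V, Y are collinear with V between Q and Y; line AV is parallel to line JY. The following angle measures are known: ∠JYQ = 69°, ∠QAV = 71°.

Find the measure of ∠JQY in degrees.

∠JQY = 40°

1. ∠AVQ = 69°  [AV∥JY, corresponding at V]
2. ∠AQV = 40°  [△QAV]
3. ∠JQY = 40°  [A on QJ, V on QY]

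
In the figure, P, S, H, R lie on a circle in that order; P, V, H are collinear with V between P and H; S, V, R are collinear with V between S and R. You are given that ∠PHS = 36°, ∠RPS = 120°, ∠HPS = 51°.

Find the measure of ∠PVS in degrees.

∠PVS = 105°

1. ∠PRS = 36°  [same arc PS]
2. ∠PSR = 24°  [△PSR]
3. ∠PVS = 105°  [△PVS]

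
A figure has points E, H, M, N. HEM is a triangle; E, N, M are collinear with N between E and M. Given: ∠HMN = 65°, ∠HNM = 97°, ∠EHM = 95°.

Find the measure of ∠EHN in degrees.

∠EHN = 77°

1. ∠EMH = 65°  [N on ray ME]
2. ∠ENH = 83°  [linear pair at N on EM]
3. ∠HEM = 20°  [△HEM]
4. ∠HEN = 20°  [N on ray EM]
5. ∠EHN = 77°  [△HEN]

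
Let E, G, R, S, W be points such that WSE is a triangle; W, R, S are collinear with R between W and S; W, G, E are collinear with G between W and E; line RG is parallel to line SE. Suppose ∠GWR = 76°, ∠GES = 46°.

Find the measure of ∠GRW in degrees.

1. ∠EWS = 76°  [R on WS, G on WE]
2. ∠SEW = 46°  [G on ray EW]
3. ∠ESW = 58°  [△WSE]
4. ∠GRW = 58°  [RG∥SE, corresponding at R]

∠GRW = 58°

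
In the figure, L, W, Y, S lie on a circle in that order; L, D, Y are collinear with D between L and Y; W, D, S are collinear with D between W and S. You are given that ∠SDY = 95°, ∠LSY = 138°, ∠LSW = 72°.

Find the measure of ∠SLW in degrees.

∠SLW = 89°

1. ∠LDW = 95°  [vertical angles at D]
2. ∠LWY = 42°  [cyclic LWYS, opposite ∠W+∠S]
3. ∠LYW = 72°  [same arc LW]
4. ∠WLY = 66°  [△LWY]
5. ∠LWS = 19°  [△LDW]
6. ∠SLW = 89°  [△LWS]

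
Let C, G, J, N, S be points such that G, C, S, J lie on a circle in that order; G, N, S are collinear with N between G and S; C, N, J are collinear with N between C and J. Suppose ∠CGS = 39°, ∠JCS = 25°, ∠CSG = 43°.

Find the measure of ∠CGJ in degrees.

1. ∠CJS = 39°  [same arc CS]
2. ∠CSJ = 116°  [△CSJ]
3. ∠CGJ = 64°  [cyclic GCSJ, opposite ∠G+∠S]

∠CGJ = 64°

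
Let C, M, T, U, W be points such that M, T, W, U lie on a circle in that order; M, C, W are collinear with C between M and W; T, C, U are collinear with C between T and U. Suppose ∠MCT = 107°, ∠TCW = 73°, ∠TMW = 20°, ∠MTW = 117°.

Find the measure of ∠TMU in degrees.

1. ∠MTU = 53°  [△MCT]
2. ∠MWT = 43°  [△MTW]
3. ∠MUT = 43°  [same arc MT]
4. ∠TMU = 84°  [△MTU]

∠TMU = 84°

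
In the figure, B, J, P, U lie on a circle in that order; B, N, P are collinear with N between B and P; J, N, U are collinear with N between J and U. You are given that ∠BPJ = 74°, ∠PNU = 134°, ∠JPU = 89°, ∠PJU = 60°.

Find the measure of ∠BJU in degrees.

1. ∠BUJ = 74°  [same arc BJ]
2. ∠JBU = 91°  [cyclic BJPU, opposite ∠B+∠P]
3. ∠BJU = 15°  [△BJU]

∠BJU = 15°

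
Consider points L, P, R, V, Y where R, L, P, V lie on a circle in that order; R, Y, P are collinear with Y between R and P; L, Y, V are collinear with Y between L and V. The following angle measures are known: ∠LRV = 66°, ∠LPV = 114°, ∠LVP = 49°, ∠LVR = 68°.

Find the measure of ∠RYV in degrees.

∠RYV = 95°

1. ∠PLV = 17°  [△LPV]
2. ∠PRV = 17°  [same arc PV]
3. ∠RYV = 95°  [△RYV]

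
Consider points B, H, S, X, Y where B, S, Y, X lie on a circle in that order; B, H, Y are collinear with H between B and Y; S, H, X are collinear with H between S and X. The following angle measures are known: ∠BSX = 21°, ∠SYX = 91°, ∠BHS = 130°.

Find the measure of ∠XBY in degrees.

1. ∠SBX = 89°  [cyclic BSYX, opposite ∠B+∠Y]
2. ∠XHY = 130°  [vertical angles at H]
3. ∠BXS = 70°  [△BSX]
4. ∠BHX = 50°  [linear pair at H on BY]
5. ∠XBY = 60°  [△BHX]

∠XBY = 60°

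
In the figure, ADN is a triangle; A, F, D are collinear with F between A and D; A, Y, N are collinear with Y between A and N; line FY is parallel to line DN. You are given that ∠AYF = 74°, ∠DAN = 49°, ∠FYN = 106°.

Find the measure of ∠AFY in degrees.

∠AFY = 57°

1. ∠AND = 74°  [FY∥DN, corresponding at Y]
2. ∠ADN = 57°  [△ADN]
3. ∠AFY = 57°  [FY∥DN, corresponding at F]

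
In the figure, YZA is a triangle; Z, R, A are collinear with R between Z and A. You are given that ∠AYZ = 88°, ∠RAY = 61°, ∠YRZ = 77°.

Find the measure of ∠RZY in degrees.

1. ∠YAZ = 61°  [R on ray AZ]
2. ∠AZY = 31°  [△YZA]
3. ∠RZY = 31°  [R on ray ZA]

∠RZY = 31°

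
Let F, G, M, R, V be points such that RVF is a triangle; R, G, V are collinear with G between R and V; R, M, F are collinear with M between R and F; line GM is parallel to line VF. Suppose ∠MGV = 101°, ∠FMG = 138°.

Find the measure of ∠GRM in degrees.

1. ∠MGR = 79°  [linear pair at G on RV]
2. ∠GMR = 42°  [linear pair at M on RF]
3. ∠GRM = 59°  [△RGM]

∠GRM = 59°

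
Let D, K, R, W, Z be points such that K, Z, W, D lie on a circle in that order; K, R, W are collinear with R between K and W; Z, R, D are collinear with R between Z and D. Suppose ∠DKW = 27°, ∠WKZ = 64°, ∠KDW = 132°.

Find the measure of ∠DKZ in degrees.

1. ∠DZW = 27°  [same arc WD]
2. ∠WDZ = 64°  [same arc ZW]
3. ∠DWZ = 89°  [△ZWD]
4. ∠DKZ = 91°  [cyclic KZWD, opposite ∠K+∠W]

∠DKZ = 91°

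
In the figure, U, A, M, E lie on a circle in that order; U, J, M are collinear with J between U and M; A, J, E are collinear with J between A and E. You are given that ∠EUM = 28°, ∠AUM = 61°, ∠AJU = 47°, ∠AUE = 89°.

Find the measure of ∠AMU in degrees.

1. ∠EAM = 28°  [same arc ME]
2. ∠AJM = 133°  [linear pair at J on UM]
3. ∠AMU = 19°  [△AJM]

∠AMU = 19°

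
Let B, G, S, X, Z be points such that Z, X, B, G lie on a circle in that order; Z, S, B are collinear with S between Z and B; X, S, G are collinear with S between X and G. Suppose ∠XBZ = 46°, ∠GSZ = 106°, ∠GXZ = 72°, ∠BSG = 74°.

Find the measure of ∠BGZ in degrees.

∠BGZ = 80°

1. ∠XGZ = 46°  [same arc ZX]
2. ∠BZG = 28°  [△ZSG]
3. ∠GBZ = 72°  [same arc ZG]
4. ∠BGZ = 80°  [△ZBG]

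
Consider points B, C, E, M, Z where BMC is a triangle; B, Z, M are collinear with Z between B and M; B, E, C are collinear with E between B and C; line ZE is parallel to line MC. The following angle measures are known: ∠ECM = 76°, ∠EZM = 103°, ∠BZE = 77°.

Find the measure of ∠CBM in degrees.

∠CBM = 27°

1. ∠BCM = 76°  [E on ray CB]
2. ∠BMC = 77°  [ZE∥MC, corresponding at Z]
3. ∠CBM = 27°  [△BMC]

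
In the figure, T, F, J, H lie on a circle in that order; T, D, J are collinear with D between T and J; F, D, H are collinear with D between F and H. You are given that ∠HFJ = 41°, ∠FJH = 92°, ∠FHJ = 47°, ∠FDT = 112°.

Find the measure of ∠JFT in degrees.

∠JFT = 62°

1. ∠FTJ = 47°  [same arc FJ]
2. ∠FDJ = 68°  [linear pair at D on TJ]
3. ∠FJT = 71°  [△FDJ]
4. ∠JFT = 62°  [△TFJ]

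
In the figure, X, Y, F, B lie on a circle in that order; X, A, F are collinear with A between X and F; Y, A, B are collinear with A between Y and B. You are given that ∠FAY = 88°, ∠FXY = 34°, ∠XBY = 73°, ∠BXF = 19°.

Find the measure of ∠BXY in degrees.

∠BXY = 53°

1. ∠XAY = 92°  [linear pair at A on XF]
2. ∠BYX = 54°  [△XAY]
3. ∠BXY = 53°  [△XYB]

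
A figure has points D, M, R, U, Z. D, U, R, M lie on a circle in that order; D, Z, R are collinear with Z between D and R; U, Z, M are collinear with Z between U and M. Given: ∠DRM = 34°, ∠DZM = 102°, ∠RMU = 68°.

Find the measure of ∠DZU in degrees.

∠DZU = 78°

1. ∠DUM = 34°  [same arc DM]
2. ∠RDU = 68°  [same arc UR]
3. ∠DZU = 78°  [△DZU]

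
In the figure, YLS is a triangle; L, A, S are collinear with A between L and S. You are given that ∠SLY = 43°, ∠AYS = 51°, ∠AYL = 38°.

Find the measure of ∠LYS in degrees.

1. ∠ALY = 43°  [A on ray LS]
2. ∠LAY = 99°  [△YLA]
3. ∠SAY = 81°  [linear pair at A on LS]
4. ∠ASY = 48°  [△YAS]
5. ∠LSY = 48°  [A on ray SL]
6. ∠LYS = 89°  [△YLS]

∠LYS = 89°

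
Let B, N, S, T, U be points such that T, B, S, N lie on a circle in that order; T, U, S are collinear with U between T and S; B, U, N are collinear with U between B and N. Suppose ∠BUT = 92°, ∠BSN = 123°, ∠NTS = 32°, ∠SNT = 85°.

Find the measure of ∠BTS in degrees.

1. ∠BUS = 88°  [linear pair at U on TS]
2. ∠NBS = 32°  [same arc SN]
3. ∠SBT = 95°  [cyclic TBSN, opposite ∠B+∠N]
4. ∠BST = 60°  [△BUS]
5. ∠BTS = 25°  [△TBS]

∠BTS = 25°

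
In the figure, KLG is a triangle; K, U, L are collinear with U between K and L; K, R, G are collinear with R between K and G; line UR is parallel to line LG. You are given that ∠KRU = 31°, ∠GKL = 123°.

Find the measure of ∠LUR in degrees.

1. ∠KGL = 31°  [UR∥LG, corresponding at R]
2. ∠GLK = 26°  [△KLG]
3. ∠KUR = 26°  [UR∥LG, corresponding at U]
4. ∠LUR = 154°  [linear pair at U on KL]

∠LUR = 154°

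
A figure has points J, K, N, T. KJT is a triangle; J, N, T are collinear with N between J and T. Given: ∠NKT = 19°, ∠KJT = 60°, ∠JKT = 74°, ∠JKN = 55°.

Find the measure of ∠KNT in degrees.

∠KNT = 115°

1. ∠KJN = 60°  [N on ray JT]
2. ∠JNK = 65°  [△KJN]
3. ∠KNT = 115°  [linear pair at N on JT]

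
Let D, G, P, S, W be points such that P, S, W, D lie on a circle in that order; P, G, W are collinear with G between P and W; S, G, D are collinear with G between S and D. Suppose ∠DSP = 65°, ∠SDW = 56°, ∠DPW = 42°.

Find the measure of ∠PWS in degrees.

1. ∠DWP = 65°  [same arc PD]
2. ∠SPW = 56°  [same arc SW]
3. ∠PDW = 73°  [△PWD]
4. ∠PSW = 107°  [cyclic PSWD, opposite ∠S+∠D]
5. ∠PWS = 17°  [△PSW]

∠PWS = 17°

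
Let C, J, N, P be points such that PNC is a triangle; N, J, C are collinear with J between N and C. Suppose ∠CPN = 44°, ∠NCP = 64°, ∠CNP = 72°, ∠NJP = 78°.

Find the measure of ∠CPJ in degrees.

1. ∠JCP = 64°  [J on ray CN]
2. ∠CJP = 102°  [linear pair at J on NC]
3. ∠CPJ = 14°  [△PJC]

∠CPJ = 14°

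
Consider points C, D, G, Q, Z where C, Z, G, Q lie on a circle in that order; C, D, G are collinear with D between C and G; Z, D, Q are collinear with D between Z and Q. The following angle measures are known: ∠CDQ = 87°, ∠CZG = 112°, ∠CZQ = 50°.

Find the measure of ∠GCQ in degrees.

1. ∠CQG = 68°  [cyclic CZGQ, opposite ∠Z+∠Q]
2. ∠CGQ = 50°  [same arc CQ]
3. ∠GCQ = 62°  [△CGQ]

∠GCQ = 62°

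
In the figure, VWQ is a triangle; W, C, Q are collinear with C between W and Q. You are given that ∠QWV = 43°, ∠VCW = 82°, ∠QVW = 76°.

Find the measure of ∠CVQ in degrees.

∠CVQ = 21°

1. ∠VQW = 61°  [△VWQ]
2. ∠QCV = 98°  [linear pair at C on WQ]
3. ∠CQV = 61°  [C on ray QW]
4. ∠CVQ = 21°  [△VCQ]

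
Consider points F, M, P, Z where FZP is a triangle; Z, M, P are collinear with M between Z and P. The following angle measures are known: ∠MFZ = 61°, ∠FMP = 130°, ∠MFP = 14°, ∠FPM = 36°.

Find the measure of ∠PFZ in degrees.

1. ∠FMZ = 50°  [linear pair at M on ZP]
2. ∠FPZ = 36°  [M on ray PZ]
3. ∠FZM = 69°  [△FZM]
4. ∠FZP = 69°  [M on ray ZP]
5. ∠PFZ = 75°  [△FZP]

∠PFZ = 75°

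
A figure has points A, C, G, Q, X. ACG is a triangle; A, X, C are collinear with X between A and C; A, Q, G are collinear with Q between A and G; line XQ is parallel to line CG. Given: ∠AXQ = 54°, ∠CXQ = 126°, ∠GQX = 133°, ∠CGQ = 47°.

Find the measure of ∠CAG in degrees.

1. ∠ACG = 54°  [XQ∥CG, corresponding at X]
2. ∠AGC = 47°  [Q on ray GA]
3. ∠CAG = 79°  [△ACG]

∠CAG = 79°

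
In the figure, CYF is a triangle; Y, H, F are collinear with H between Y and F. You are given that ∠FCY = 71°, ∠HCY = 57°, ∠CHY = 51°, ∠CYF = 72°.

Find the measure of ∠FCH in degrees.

1. ∠CFY = 37°  [△CYF]
2. ∠CHF = 129°  [linear pair at H on YF]
3. ∠CFH = 37°  [H on ray FY]
4. ∠FCH = 14°  [△CHF]

∠FCH = 14°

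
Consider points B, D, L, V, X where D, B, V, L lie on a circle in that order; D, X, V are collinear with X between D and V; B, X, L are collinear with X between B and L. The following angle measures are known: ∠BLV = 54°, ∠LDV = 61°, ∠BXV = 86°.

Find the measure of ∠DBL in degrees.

∠DBL = 32°

1. ∠BDV = 54°  [same arc BV]
2. ∠BXD = 94°  [linear pair at X on DV]
3. ∠DBL = 32°  [△DXB]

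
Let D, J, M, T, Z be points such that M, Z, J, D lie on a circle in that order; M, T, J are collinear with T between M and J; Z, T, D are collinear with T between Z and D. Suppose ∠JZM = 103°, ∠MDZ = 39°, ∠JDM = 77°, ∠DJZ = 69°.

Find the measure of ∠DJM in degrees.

1. ∠DMZ = 111°  [cyclic MZJD, opposite ∠M+∠J]
2. ∠DZM = 30°  [△MZD]
3. ∠DJM = 30°  [same arc MD]

∠DJM = 30°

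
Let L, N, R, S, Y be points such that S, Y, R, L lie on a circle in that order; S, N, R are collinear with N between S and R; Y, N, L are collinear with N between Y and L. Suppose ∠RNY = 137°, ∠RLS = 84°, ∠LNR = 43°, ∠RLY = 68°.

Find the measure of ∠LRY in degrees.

∠LRY = 85°

1. ∠RYS = 96°  [cyclic SYRL, opposite ∠Y+∠L]
2. ∠RSY = 68°  [same arc YR]
3. ∠SRY = 16°  [△SYR]
4. ∠LYR = 27°  [△YNR]
5. ∠LRY = 85°  [△YRL]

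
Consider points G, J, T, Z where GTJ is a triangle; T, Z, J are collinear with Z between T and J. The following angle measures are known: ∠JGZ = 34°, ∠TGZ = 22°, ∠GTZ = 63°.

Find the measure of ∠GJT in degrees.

1. ∠GZT = 95°  [△GTZ]
2. ∠GZJ = 85°  [linear pair at Z on TJ]
3. ∠GJZ = 61°  [△GZJ]
4. ∠GJT = 61°  [Z on ray JT]

∠GJT = 61°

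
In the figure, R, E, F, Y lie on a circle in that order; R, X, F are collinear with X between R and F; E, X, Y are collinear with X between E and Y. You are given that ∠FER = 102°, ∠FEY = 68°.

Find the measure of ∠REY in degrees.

1. ∠FYR = 78°  [cyclic REFY, opposite ∠E+∠Y]
2. ∠FRY = 68°  [same arc FY]
3. ∠RFY = 34°  [△RFY]
4. ∠REY = 34°  [same arc RY]

∠REY = 34°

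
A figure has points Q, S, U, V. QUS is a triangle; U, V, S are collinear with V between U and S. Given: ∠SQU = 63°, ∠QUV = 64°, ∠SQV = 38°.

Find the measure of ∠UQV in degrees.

∠UQV = 25°

1. ∠QUS = 64°  [V on ray US]
2. ∠QSU = 53°  [△QUS]
3. ∠QSV = 53°  [V on ray SU]
4. ∠QVS = 89°  [△QVS]
5. ∠QVU = 91°  [linear pair at V on US]
6. ∠UQV = 25°  [△QUV]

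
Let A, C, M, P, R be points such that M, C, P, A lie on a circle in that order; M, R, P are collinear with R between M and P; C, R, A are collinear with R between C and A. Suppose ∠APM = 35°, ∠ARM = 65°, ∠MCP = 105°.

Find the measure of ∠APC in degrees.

∠APC = 80°

1. ∠ARP = 115°  [linear pair at R on MP]
2. ∠MAP = 75°  [cyclic MCPA, opposite ∠C+∠A]
3. ∠CAP = 30°  [△PRA]
4. ∠AMP = 70°  [△MPA]
5. ∠ACP = 70°  [same arc PA]
6. ∠APC = 80°  [△CPA]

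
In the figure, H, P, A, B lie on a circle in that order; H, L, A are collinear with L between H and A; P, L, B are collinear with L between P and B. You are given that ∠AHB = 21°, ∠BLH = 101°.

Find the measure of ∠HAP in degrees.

∠HAP = 58°

1. ∠APB = 21°  [same arc AB]
2. ∠ALP = 101°  [vertical angles at L]
3. ∠HAP = 58°  [△PLA]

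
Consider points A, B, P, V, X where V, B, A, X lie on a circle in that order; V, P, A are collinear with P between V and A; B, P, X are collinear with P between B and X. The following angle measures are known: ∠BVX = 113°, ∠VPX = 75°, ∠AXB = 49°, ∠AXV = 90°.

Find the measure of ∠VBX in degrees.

1. ∠APB = 75°  [vertical angles at P]
2. ∠AVB = 49°  [same arc BA]
3. ∠BPV = 105°  [linear pair at P on VA]
4. ∠VBX = 26°  [△VPB]

∠VBX = 26°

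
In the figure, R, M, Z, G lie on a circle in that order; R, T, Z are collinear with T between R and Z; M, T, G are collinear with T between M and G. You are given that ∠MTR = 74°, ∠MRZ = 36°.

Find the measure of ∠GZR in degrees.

∠GZR = 70°

1. ∠GTZ = 74°  [vertical angles at T]
2. ∠MGZ = 36°  [same arc MZ]
3. ∠GZR = 70°  [△ZTG]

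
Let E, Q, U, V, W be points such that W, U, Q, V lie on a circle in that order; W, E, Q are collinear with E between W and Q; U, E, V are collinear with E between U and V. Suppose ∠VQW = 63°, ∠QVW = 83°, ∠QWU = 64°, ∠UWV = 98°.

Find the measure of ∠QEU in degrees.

1. ∠QWV = 34°  [△WQV]
2. ∠QUW = 97°  [cyclic WUQV, opposite ∠U+∠V]
3. ∠UQW = 19°  [△WUQ]
4. ∠QUV = 34°  [same arc QV]
5. ∠QEU = 127°  [△UEQ]

∠QEU = 127°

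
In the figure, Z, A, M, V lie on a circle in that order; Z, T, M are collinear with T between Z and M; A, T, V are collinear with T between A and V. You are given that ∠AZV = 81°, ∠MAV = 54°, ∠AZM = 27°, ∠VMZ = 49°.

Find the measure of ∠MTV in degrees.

∠MTV = 104°

1. ∠AMV = 99°  [cyclic ZAMV, opposite ∠Z+∠M]
2. ∠AVM = 27°  [△AMV]
3. ∠MTV = 104°  [△MTV]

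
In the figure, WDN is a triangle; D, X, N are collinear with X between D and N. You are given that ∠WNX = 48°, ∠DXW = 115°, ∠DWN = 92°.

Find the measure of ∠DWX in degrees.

1. ∠DNW = 48°  [X on ray ND]
2. ∠NDW = 40°  [△WDN]
3. ∠WDX = 40°  [X on ray DN]
4. ∠DWX = 25°  [△WDX]

∠DWX = 25°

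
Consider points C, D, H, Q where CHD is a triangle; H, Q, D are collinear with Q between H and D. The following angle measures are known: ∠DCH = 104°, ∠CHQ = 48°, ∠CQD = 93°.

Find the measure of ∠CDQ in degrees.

∠CDQ = 28°

1. ∠CHD = 48°  [Q on ray HD]
2. ∠CDH = 28°  [△CHD]
3. ∠CDQ = 28°  [Q on ray DH]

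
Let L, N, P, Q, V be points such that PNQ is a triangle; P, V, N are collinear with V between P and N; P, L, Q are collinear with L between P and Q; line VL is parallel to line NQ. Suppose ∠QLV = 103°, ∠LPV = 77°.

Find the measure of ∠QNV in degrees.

∠QNV = 26°

1. ∠PLV = 77°  [linear pair at L on PQ]
2. ∠LVP = 26°  [△PVL]
3. ∠LVN = 154°  [linear pair at V on PN]
4. ∠QNV = 26°  [VL∥NQ, co-interior at N–V]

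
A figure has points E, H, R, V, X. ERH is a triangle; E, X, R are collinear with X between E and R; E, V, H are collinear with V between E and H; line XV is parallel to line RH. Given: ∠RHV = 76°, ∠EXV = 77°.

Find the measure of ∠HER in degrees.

∠HER = 27°

1. ∠EHR = 76°  [V on ray HE]
2. ∠ERH = 77°  [XV∥RH, corresponding at X]
3. ∠HER = 27°  [△ERH]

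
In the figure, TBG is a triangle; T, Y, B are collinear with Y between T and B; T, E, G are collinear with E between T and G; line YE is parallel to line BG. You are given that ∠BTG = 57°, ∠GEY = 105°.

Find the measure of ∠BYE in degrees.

∠BYE = 132°

1. ∠ETY = 57°  [Y on TB, E on TG]
2. ∠TEY = 75°  [linear pair at E on TG]
3. ∠EYT = 48°  [△TYE]
4. ∠BYE = 132°  [linear pair at Y on TB]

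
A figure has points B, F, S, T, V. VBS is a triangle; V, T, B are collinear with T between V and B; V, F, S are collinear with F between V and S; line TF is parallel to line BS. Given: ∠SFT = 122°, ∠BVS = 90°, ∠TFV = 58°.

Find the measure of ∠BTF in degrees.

∠BTF = 148°

1. ∠FVT = 90°  [T on VB, F on VS]
2. ∠FTV = 32°  [△VTF]
3. ∠BTF = 148°  [linear pair at T on VB]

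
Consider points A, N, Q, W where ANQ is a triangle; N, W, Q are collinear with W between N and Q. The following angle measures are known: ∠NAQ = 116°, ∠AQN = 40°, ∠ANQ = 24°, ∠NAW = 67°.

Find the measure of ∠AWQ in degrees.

∠AWQ = 91°

1. ∠ANW = 24°  [W on ray NQ]
2. ∠AWN = 89°  [△ANW]
3. ∠AWQ = 91°  [linear pair at W on NQ]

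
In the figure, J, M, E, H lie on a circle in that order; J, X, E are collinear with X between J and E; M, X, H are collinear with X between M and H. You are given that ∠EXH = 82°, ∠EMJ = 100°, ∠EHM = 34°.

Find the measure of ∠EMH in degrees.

∠EMH = 36°

1. ∠JXM = 82°  [vertical angles at X]
2. ∠EJM = 34°  [same arc ME]
3. ∠EXM = 98°  [linear pair at X on JE]
4. ∠JEM = 46°  [△JME]
5. ∠EMH = 36°  [△MXE]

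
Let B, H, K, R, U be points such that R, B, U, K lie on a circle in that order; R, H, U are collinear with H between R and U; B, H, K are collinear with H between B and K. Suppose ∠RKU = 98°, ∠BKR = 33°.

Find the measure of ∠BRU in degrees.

∠BRU = 65°

1. ∠RBU = 82°  [cyclic RBUK, opposite ∠B+∠K]
2. ∠BUR = 33°  [same arc RB]
3. ∠BRU = 65°  [△RBU]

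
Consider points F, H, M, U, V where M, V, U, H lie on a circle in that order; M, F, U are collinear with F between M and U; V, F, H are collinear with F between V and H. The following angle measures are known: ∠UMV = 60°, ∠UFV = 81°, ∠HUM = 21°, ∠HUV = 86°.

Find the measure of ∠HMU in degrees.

∠HMU = 34°

1. ∠UHV = 60°  [same arc VU]
2. ∠HVU = 34°  [△VUH]
3. ∠HMU = 34°  [same arc UH]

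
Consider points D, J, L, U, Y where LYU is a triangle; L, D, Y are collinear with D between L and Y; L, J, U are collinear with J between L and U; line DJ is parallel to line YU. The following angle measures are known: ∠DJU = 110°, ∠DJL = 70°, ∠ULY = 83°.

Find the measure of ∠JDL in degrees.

∠JDL = 27°

1. ∠LUY = 70°  [DJ∥YU, corresponding at J]
2. ∠LYU = 27°  [△LYU]
3. ∠JDL = 27°  [DJ∥YU, corresponding at D]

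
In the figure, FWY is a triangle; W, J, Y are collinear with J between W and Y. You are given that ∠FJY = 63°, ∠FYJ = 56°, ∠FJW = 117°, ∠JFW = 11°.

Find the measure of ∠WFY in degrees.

∠WFY = 72°

1. ∠FYW = 56°  [J on ray YW]
2. ∠FWJ = 52°  [△FWJ]
3. ∠FWY = 52°  [J on ray WY]
4. ∠WFY = 72°  [△FWY]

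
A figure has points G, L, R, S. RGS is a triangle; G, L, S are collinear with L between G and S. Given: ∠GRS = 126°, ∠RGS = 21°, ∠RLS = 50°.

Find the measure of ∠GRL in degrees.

1. ∠LGR = 21°  [L on ray GS]
2. ∠GLR = 130°  [linear pair at L on GS]
3. ∠GRL = 29°  [△RGL]

∠GRL = 29°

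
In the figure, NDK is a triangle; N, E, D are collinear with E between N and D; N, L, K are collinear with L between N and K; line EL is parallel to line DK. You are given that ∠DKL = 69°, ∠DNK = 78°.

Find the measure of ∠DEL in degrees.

∠DEL = 147°

1. ∠DKN = 69°  [L on ray KN]
2. ∠KDN = 33°  [△NDK]
3. ∠LEN = 33°  [EL∥DK, corresponding at E]
4. ∠DEL = 147°  [linear pair at E on ND]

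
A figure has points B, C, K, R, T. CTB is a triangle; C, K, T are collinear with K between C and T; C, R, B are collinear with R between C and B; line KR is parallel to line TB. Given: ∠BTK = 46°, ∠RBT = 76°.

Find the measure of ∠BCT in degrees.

1. ∠BTC = 46°  [K on ray TC]
2. ∠CBT = 76°  [R on ray BC]
3. ∠BCT = 58°  [△CTB]

∠BCT = 58°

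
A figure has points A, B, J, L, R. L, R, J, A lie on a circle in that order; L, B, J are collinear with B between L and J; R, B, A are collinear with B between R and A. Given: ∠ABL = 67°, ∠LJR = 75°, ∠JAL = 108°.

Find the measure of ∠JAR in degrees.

∠JAR = 33°

1. ∠JRL = 72°  [cyclic LRJA, opposite ∠R+∠A]
2. ∠JLR = 33°  [△LRJ]
3. ∠JAR = 33°  [same arc RJ]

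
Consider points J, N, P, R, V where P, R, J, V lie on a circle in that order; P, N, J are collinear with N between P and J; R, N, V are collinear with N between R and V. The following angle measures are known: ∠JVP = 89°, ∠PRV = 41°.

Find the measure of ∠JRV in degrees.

1. ∠PJV = 41°  [same arc PV]
2. ∠JPV = 50°  [△PJV]
3. ∠JRV = 50°  [same arc JV]

∠JRV = 50°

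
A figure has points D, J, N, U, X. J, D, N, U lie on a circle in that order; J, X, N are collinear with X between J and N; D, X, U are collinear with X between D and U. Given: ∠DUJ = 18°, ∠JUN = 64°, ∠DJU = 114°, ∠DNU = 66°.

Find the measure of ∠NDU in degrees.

1. ∠DNJ = 18°  [same arc JD]
2. ∠JDN = 116°  [cyclic JDNU, opposite ∠D+∠U]
3. ∠DJN = 46°  [△JDN]
4. ∠DUN = 46°  [same arc DN]
5. ∠NDU = 68°  [△DNU]

∠NDU = 68°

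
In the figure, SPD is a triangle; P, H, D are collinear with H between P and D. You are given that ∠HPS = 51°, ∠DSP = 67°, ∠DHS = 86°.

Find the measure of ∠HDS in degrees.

1. ∠DPS = 51°  [H on ray PD]
2. ∠PDS = 62°  [△SPD]
3. ∠HDS = 62°  [H on ray DP]

∠HDS = 62°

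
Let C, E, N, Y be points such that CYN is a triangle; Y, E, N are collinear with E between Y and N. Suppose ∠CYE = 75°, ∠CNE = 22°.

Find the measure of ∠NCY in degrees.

1. ∠CYN = 75°  [E on ray YN]
2. ∠CNY = 22°  [E on ray NY]
3. ∠NCY = 83°  [△CYN]

∠NCY = 83°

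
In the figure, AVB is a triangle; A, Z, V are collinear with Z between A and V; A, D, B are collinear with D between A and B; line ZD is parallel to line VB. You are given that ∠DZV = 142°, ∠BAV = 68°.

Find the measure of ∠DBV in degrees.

∠DBV = 74°

1. ∠AZD = 38°  [linear pair at Z on AV]
2. ∠DAZ = 68°  [Z on AV, D on AB]
3. ∠ADZ = 74°  [△AZD]
4. ∠BDZ = 106°  [linear pair at D on AB]
5. ∠DBV = 74°  [ZD∥VB, co-interior at B–D]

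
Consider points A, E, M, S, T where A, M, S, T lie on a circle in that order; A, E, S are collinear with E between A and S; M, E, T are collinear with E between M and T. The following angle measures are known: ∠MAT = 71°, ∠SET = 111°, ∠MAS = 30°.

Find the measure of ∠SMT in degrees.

1. ∠MST = 109°  [cyclic AMST, opposite ∠A+∠S]
2. ∠MTS = 30°  [same arc MS]
3. ∠SMT = 41°  [△MST]

∠SMT = 41°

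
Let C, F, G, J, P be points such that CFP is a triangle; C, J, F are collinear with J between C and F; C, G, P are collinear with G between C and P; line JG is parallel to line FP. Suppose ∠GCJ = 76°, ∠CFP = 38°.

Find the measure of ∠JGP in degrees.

1. ∠FCP = 76°  [J on CF, G on CP]
2. ∠CPF = 66°  [△CFP]
3. ∠CGJ = 66°  [JG∥FP, corresponding at G]
4. ∠JGP = 114°  [linear pair at G on CP]

∠JGP = 114°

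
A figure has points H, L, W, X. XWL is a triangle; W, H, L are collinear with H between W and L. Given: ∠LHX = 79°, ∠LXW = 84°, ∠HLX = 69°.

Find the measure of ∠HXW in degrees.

1. ∠WHX = 101°  [linear pair at H on WL]
2. ∠WLX = 69°  [H on ray LW]
3. ∠LWX = 27°  [△XWL]
4. ∠HWX = 27°  [H on ray WL]
5. ∠HXW = 52°  [△XWH]

∠HXW = 52°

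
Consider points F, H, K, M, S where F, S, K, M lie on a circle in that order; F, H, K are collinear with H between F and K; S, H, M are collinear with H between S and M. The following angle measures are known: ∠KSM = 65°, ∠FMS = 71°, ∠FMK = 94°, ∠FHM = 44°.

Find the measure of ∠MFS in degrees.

∠MFS = 88°

1. ∠KFM = 65°  [same arc KM]
2. ∠FKM = 21°  [△FKM]
3. ∠FSM = 21°  [same arc FM]
4. ∠MFS = 88°  [△FSM]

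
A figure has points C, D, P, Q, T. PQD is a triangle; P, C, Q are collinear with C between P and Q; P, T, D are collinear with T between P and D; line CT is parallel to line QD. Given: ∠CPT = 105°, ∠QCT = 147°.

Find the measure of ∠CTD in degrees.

1. ∠PCT = 33°  [linear pair at C on PQ]
2. ∠CTP = 42°  [△PCT]
3. ∠CTD = 138°  [linear pair at T on PD]

∠CTD = 138°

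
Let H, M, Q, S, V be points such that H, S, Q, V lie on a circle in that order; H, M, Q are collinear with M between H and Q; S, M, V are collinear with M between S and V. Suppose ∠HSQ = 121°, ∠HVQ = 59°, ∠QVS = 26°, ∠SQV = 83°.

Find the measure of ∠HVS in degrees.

∠HVS = 33°

1. ∠QHS = 26°  [same arc SQ]
2. ∠HQS = 33°  [△HSQ]
3. ∠HVS = 33°  [same arc HS]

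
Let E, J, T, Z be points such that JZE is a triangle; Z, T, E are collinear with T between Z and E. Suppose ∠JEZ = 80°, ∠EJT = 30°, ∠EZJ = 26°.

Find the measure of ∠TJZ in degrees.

∠TJZ = 44°

1. ∠JET = 80°  [T on ray EZ]
2. ∠ETJ = 70°  [△JTE]
3. ∠JZT = 26°  [T on ray ZE]
4. ∠JTZ = 110°  [linear pair at T on ZE]
5. ∠TJZ = 44°  [△JZT]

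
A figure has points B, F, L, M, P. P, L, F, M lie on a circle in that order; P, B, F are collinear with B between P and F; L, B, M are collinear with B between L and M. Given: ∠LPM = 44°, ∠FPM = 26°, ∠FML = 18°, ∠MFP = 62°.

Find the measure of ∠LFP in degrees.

∠LFP = 74°

1. ∠FMP = 92°  [△PFM]
2. ∠FPL = 18°  [same arc LF]
3. ∠FLP = 88°  [cyclic PLFM, opposite ∠L+∠M]
4. ∠LFP = 74°  [△PLF]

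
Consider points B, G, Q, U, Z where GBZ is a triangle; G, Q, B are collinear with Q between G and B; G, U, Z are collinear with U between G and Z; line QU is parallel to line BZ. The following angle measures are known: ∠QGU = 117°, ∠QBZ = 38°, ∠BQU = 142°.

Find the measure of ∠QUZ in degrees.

∠QUZ = 155°

1. ∠GQU = 38°  [linear pair at Q on GB]
2. ∠GUQ = 25°  [△GQU]
3. ∠QUZ = 155°  [linear pair at U on GZ]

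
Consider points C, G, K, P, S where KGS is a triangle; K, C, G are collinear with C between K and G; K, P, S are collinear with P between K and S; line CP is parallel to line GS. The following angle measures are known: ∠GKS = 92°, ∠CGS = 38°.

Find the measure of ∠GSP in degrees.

∠GSP = 50°

1. ∠KGS = 38°  [C on ray GK]
2. ∠GSK = 50°  [△KGS]
3. ∠GSP = 50°  [P on ray SK]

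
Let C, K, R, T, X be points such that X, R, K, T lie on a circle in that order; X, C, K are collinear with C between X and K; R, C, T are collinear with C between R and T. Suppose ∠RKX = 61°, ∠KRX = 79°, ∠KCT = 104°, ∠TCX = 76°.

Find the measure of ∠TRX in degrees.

1. ∠KXR = 40°  [△XRK]
2. ∠RCX = 104°  [vertical angles at C]
3. ∠TRX = 36°  [△XCR]

∠TRX = 36°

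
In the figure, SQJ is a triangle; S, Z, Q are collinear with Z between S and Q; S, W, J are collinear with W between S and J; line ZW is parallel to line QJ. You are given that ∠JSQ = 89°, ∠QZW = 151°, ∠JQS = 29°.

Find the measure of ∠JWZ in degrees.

∠JWZ = 118°

1. ∠QJS = 62°  [△SQJ]
2. ∠SWZ = 62°  [ZW∥QJ, corresponding at W]
3. ∠JWZ = 118°  [linear pair at W on SJ]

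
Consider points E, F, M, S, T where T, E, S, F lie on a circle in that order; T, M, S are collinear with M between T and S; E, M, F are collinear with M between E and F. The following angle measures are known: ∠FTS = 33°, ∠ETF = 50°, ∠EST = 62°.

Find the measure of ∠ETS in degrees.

1. ∠FES = 33°  [same arc SF]
2. ∠ESF = 130°  [cyclic TESF, opposite ∠T+∠S]
3. ∠EFS = 17°  [△ESF]
4. ∠ETS = 17°  [same arc ES]

∠ETS = 17°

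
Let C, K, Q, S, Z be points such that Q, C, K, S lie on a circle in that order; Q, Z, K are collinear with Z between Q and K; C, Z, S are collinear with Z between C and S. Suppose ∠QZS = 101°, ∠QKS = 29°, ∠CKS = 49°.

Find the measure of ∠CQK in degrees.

∠CQK = 72°

1. ∠CZK = 101°  [vertical angles at Z]
2. ∠QCS = 29°  [same arc QS]
3. ∠CZQ = 79°  [linear pair at Z on QK]
4. ∠CQK = 72°  [△QZC]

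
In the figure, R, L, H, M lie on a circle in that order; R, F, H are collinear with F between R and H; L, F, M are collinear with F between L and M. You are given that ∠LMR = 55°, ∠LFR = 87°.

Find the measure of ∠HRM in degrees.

∠HRM = 32°

1. ∠LHR = 55°  [same arc RL]
2. ∠HFL = 93°  [linear pair at F on RH]
3. ∠HLM = 32°  [△LFH]
4. ∠HRM = 32°  [same arc HM]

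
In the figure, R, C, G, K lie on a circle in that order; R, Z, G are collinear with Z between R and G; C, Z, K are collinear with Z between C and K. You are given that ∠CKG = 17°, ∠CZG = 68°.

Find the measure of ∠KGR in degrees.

1. ∠CRG = 17°  [same arc CG]
2. ∠CZR = 112°  [linear pair at Z on RG]
3. ∠KCR = 51°  [△RZC]
4. ∠KGR = 51°  [same arc RK]

∠KGR = 51°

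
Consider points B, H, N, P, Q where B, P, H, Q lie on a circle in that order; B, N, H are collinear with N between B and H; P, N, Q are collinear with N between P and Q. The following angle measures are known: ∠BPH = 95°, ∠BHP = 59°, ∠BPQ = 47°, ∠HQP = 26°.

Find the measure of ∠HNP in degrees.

∠HNP = 73°

1. ∠HBP = 26°  [△BPH]
2. ∠BNP = 107°  [△BNP]
3. ∠HNP = 73°  [linear pair at N on BH]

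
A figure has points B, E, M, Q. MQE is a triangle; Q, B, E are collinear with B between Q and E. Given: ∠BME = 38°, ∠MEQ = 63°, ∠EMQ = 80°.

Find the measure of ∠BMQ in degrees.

∠BMQ = 42°

1. ∠EQM = 37°  [△MQE]
2. ∠BEM = 63°  [B on ray EQ]
3. ∠BQM = 37°  [B on ray QE]
4. ∠EBM = 79°  [△MBE]
5. ∠MBQ = 101°  [linear pair at B on QE]
6. ∠BMQ = 42°  [△MQB]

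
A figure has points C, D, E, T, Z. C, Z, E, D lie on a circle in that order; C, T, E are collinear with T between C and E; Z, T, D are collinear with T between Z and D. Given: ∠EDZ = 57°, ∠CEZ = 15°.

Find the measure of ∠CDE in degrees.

1. ∠ECZ = 57°  [same arc ZE]
2. ∠CZE = 108°  [△CZE]
3. ∠CDE = 72°  [cyclic CZED, opposite ∠Z+∠D]

∠CDE = 72°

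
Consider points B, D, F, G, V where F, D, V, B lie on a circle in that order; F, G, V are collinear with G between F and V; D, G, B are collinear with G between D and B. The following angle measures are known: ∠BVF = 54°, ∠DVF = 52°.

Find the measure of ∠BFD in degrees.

∠BFD = 74°

1. ∠BDF = 54°  [same arc FB]
2. ∠DBF = 52°  [same arc FD]
3. ∠BFD = 74°  [△FDB]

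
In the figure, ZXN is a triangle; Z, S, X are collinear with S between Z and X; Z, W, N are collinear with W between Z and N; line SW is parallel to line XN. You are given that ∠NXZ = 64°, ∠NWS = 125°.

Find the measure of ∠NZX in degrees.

1. ∠WSZ = 64°  [SW∥XN, corresponding at S]
2. ∠SWZ = 55°  [linear pair at W on ZN]
3. ∠SZW = 61°  [△ZSW]
4. ∠NZX = 61°  [S on ZX, W on ZN]

∠NZX = 61°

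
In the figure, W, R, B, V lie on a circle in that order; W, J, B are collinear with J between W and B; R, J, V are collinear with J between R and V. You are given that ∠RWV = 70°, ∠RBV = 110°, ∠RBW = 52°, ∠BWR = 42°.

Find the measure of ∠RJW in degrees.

∠RJW = 80°

1. ∠RVW = 52°  [same arc WR]
2. ∠VRW = 58°  [△WRV]
3. ∠RJW = 80°  [△WJR]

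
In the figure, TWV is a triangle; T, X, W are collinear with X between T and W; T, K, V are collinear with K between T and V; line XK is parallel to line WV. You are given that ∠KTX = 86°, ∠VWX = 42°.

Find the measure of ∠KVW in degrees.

∠KVW = 52°

1. ∠VTW = 86°  [X on TW, K on TV]
2. ∠TWV = 42°  [X on ray WT]
3. ∠TVW = 52°  [△TWV]
4. ∠KVW = 52°  [K on ray VT]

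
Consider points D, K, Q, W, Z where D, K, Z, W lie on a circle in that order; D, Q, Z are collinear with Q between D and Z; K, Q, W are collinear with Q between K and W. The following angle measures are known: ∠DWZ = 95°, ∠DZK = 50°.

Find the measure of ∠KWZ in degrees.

∠KWZ = 45°

1. ∠DKZ = 85°  [cyclic DKZW, opposite ∠K+∠W]
2. ∠KDZ = 45°  [△DKZ]
3. ∠KWZ = 45°  [same arc KZ]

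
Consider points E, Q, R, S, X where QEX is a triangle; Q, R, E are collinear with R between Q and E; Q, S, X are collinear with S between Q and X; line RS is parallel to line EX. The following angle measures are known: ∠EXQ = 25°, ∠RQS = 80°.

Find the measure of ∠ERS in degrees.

∠ERS = 105°

1. ∠QSR = 25°  [RS∥EX, corresponding at S]
2. ∠QRS = 75°  [△QRS]
3. ∠ERS = 105°  [linear pair at R on QE]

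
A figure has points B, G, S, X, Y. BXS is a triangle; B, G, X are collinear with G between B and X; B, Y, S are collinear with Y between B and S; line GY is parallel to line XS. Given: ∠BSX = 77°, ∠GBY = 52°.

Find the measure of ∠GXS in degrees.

∠GXS = 51°

1. ∠BYG = 77°  [GY∥XS, corresponding at Y]
2. ∠BGY = 51°  [△BGY]
3. ∠XGY = 129°  [linear pair at G on BX]
4. ∠GXS = 51°  [GY∥XS, co-interior at X–G]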